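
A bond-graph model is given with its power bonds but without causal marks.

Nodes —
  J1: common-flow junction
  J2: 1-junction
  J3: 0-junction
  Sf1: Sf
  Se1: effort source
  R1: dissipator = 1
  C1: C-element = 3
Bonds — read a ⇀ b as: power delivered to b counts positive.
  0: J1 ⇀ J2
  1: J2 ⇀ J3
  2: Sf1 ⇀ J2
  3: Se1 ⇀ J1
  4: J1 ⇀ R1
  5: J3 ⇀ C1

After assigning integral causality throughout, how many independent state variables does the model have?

1  (C1 all integral)

bond 2 stroke→Sf1  (source Sf1 imposes f)
bond 3 stroke→J1  (Se1 fixes effort; stroke away)
bond 0 stroke→J2  (1-jn J2 has f-setter on 2)
bond 1 stroke→J2  (1-jn J2 has f-setter on 2)
bond 5 stroke→J3  (J3: last free bond brings effort in)
bond 4 stroke→J1  (common-f at J1 fixed by 0)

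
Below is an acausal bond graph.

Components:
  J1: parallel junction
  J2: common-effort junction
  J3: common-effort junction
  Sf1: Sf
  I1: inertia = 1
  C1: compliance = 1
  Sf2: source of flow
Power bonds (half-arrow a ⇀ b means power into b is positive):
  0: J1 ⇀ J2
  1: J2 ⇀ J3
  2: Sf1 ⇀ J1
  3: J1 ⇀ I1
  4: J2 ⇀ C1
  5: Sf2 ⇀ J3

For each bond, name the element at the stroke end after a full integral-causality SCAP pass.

β0 stroke at J1
β1 stroke at J3
β2 stroke at Sf1
β3 stroke at I1
β4 stroke at J2
β5 stroke at Sf2

#2 |Sf1  (Sf1 fixes flow; stroke at Sf1)
#5 |Sf2  (Sf2 fixes flow; stroke at Sf2)
#1 |J3  (only one effort-in slot at J3)
#3 |I1  (I1: I, integral causality)
#0 |J1  (J1 needs exactly one e-in)
#4 |J2  (only one effort-in slot at J2)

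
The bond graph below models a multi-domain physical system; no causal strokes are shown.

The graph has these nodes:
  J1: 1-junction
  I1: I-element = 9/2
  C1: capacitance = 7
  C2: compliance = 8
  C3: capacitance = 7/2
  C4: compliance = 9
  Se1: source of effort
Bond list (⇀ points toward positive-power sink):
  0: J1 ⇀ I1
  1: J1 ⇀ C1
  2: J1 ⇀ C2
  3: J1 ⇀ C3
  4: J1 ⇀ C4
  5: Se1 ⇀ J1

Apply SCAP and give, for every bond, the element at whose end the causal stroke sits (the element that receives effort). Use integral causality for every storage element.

bond 0 stroke→I1
bond 1 stroke→J1
bond 2 stroke→J1
bond 3 stroke→J1
bond 4 stroke→J1
bond 5 stroke→J1

#5 →J1  (source Se1 imposes e)
#0 →I1  (I1 integral (f out))
#1 →J1  (1-jn J1 has f-setter on 0)
#2 →J1  (1-jn J1 has f-setter on 0)
#3 →J1  (J1: bond 0 brought flow, rest push out)
#4 →J1  (J1: bond 0 brought flow, rest push out)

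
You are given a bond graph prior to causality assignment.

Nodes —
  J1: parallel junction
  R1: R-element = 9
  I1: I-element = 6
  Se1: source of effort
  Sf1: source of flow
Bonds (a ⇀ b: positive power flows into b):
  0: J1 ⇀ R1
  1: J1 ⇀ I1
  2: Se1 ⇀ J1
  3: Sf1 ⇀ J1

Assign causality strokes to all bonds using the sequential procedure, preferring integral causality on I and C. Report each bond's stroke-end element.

β0 stroke→R1
β1 stroke→I1
β2 stroke→J1
β3 stroke→Sf1

bond 2 stroke at J1  (Se1 fixes effort; stroke away)
bond 3 stroke at Sf1  (Sf1: flow source, stroke at near end)
bond 0 stroke at R1  (J1 effort already set via bond 2)
bond 1 stroke at I1  (J1 effort already set via bond 2)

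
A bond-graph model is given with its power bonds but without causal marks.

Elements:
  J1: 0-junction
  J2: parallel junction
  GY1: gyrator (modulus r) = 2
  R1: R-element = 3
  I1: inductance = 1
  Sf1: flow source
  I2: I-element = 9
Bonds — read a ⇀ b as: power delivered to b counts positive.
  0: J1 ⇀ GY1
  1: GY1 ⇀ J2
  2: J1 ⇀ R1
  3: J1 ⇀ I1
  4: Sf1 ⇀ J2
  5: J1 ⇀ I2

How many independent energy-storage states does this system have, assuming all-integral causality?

2  (I1, I2 all integral)

b4 →Sf1  (source Sf1 imposes f)
b1 →J2  (closing 0-jn rule on J2)
b0 →J1  (GY1 both-in/both-out from 1)
b2 →R1  (J1 effort already set via bond 0)
b3 →I1  (0-jn J1 has e-setter on 0)
b5 →I2  (J1: bond 0 brought effort, rest push out)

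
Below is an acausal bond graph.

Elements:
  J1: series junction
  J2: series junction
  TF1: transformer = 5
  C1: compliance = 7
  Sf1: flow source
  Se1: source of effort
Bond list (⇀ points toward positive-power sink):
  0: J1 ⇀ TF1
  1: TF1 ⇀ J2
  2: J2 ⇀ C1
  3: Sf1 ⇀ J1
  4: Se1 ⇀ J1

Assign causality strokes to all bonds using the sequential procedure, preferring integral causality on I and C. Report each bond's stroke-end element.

b3 |Sf1  (Sf1 fixes flow; stroke at Sf1)
b4 |J1  (Se1 (Se) sets effort on bond)
b0 |J1  (common-f at J1 fixed by 3)
b1 |TF1  (TF1 one-in-one-out from 0)
b2 |J2  (J2: bond 1 brought flow, rest push out)

β0 |J1
β1 |TF1
β2 |J2
β3 |Sf1
β4 |J1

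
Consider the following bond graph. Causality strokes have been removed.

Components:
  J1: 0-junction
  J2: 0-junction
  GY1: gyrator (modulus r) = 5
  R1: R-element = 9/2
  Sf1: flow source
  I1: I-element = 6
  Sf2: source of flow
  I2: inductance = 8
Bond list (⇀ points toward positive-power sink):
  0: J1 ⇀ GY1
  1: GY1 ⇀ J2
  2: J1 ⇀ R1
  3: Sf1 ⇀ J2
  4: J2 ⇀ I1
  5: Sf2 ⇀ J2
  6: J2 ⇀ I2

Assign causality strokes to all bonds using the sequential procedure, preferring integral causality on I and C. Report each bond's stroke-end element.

b3 →Sf1  (source Sf1 imposes f)
b5 →Sf2  (Sf2 (Sf) sets flow on bond)
b4 →I1  (I1: I, integral causality)
b6 →I2  (I2 outputs flow p/I2)
b1 →J2  (J2 needs exactly one e-in)
b0 →J1  (GY1 both-in/both-out from 1)
b2 →R1  (J1: bond 0 brought effort, rest push out)

β0 →J1
β1 →J2
β2 →R1
β3 →Sf1
β4 →I1
β5 →Sf2
β6 →I2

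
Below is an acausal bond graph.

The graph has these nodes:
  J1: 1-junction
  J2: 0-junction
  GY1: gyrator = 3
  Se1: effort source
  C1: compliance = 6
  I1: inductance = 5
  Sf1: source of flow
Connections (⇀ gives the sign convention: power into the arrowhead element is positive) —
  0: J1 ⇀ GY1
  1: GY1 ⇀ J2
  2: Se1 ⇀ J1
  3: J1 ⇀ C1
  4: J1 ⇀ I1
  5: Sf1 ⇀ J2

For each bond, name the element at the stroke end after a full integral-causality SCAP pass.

bond 2 stroke at J1  (Se1 (Se) sets effort on bond)
bond 5 stroke at Sf1  (Sf1: flow source, stroke at near end)
bond 1 stroke at J2  (only one effort-in slot at J2)
bond 0 stroke at J1  (through GY1, causality inverts; strokes same side of GY1)
bond 3 stroke at J1  (C1 integral (e out))
bond 4 stroke at I1  (only one flow-in slot at J1)

bond 0 →J1
bond 1 →J2
bond 2 →J1
bond 3 →J1
bond 4 →I1
bond 5 →Sf1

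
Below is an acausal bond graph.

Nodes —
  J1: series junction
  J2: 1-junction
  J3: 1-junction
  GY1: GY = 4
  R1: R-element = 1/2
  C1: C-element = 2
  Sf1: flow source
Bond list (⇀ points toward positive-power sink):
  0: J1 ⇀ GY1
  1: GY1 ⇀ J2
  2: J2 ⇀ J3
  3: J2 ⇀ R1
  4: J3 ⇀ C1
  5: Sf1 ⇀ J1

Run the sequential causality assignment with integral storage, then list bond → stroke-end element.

bond 5 stroke at Sf1  (source Sf1 imposes f)
bond 0 stroke at J1  (J1: bond 5 brought flow, rest push out)
bond 1 stroke at J2  (GY1 both-in/both-out from 0)
bond 4 stroke at J3  (C1: C, integral causality)
bond 2 stroke at J2  (closing 1-jn rule on J3)
bond 3 stroke at R1  (only one flow-in slot at J2)

β0 stroke at J1
β1 stroke at J2
β2 stroke at J2
β3 stroke at R1
β4 stroke at J3
β5 stroke at Sf1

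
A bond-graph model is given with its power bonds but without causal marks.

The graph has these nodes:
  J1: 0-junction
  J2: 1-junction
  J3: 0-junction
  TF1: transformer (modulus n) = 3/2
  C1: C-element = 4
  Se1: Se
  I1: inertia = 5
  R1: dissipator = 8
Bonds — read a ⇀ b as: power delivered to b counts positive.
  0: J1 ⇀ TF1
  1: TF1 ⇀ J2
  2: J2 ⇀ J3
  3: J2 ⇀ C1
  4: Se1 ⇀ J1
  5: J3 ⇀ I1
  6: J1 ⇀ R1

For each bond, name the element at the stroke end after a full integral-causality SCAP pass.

b0 stroke at TF1
b1 stroke at J2
b2 stroke at J3
b3 stroke at J2
b4 stroke at J1
b5 stroke at I1
b6 stroke at R1

b4 stroke at J1  (Se1: effort source, stroke at far end)
b0 stroke at TF1  (J1: bond 4 brought effort, rest push out)
b6 stroke at R1  (J1 effort already set via bond 4)
b1 stroke at J2  (through TF1, causality passes straight; one stroke at TF1)
b3 stroke at J2  (prefer integral on C1)
b2 stroke at J3  (closing 1-jn rule on J2)
b5 stroke at I1  (J3 effort already set via bond 2)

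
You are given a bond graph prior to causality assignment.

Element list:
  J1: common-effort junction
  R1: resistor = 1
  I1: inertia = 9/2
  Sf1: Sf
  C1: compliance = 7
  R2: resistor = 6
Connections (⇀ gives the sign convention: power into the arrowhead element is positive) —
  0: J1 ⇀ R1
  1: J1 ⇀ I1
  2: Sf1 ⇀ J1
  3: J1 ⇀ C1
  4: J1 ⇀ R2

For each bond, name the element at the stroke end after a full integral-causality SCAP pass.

#2 stroke→Sf1  (source Sf1 imposes f)
#1 stroke→I1  (prefer integral on I1)
#3 stroke→J1  (C1 integral (e out))
#0 stroke→R1  (J1: bond 3 brought effort, rest push out)
#4 stroke→R2  (J1: bond 3 brought effort, rest push out)

#0 stroke→R1
#1 stroke→I1
#2 stroke→Sf1
#3 stroke→J1
#4 stroke→R2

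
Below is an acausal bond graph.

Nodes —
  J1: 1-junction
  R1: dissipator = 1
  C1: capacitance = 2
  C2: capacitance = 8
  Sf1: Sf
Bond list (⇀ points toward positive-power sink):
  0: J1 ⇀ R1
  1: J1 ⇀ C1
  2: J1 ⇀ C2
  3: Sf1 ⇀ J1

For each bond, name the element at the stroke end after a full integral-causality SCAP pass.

β3 stroke at Sf1  (Sf1 (Sf) sets flow on bond)
β0 stroke at J1  (J1 flow already set via bond 3)
β1 stroke at J1  (1-jn J1 has f-setter on 3)
β2 stroke at J1  (common-f at J1 fixed by 3)

b0 →J1
b1 →J1
b2 →J1
b3 →Sf1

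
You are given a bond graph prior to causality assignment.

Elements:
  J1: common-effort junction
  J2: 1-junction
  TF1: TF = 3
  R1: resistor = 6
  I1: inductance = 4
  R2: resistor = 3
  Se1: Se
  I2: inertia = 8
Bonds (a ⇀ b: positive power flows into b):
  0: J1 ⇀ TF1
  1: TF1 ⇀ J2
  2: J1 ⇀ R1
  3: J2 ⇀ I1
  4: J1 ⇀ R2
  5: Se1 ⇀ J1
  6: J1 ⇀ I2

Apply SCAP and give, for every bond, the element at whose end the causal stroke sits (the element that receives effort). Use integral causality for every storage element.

β0 |TF1
β1 |J2
β2 |R1
β3 |I1
β4 |R2
β5 |J1
β6 |I2

b5 →J1  (Se1 fixes effort; stroke away)
b0 →TF1  (J1 effort already set via bond 5)
b2 →R1  (0-jn J1 has e-setter on 5)
b4 →R2  (0-jn J1 has e-setter on 5)
b6 →I2  (0-jn J1 has e-setter on 5)
b1 →J2  (TF1 one-in-one-out from 0)
b3 →I1  (only one flow-in slot at J2)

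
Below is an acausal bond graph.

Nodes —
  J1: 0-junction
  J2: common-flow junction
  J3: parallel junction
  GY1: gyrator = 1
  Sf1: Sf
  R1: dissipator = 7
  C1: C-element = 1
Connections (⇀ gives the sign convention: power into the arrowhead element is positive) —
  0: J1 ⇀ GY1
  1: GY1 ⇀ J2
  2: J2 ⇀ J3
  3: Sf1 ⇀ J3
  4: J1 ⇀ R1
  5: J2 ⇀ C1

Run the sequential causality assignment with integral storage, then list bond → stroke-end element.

bond 3 stroke→Sf1  (source Sf1 imposes f)
bond 2 stroke→J3  (only one effort-in slot at J3)
bond 1 stroke→J2  (J2 flow already set via bond 2)
bond 5 stroke→J2  (J2 flow already set via bond 2)
bond 0 stroke→J1  (through GY1, causality inverts; strokes same side of GY1)
bond 4 stroke→R1  (J1: bond 0 brought effort, rest push out)

#0 →J1
#1 →J2
#2 →J3
#3 →Sf1
#4 →R1
#5 →J2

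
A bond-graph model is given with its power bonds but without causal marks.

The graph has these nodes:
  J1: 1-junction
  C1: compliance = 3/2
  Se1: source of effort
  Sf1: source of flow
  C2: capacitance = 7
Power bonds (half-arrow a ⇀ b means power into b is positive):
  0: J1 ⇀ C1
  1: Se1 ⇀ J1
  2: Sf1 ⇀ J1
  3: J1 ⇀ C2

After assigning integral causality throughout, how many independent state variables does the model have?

2  (C1, C2 all integral)

bond 1 |J1  (Se1: effort source, stroke at far end)
bond 2 |Sf1  (source Sf1 imposes f)
bond 0 |J1  (common-f at J1 fixed by 2)
bond 3 |J1  (J1: bond 2 brought flow, rest push out)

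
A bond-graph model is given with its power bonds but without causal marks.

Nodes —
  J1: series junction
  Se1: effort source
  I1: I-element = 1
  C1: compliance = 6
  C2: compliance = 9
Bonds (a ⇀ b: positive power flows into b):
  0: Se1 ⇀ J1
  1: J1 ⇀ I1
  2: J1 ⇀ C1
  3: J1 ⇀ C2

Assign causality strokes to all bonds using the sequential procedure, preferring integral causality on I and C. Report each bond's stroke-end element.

#0 stroke→J1  (source Se1 imposes e)
#1 stroke→I1  (I1: I, integral causality)
#2 stroke→J1  (J1 flow already set via bond 1)
#3 stroke→J1  (J1: bond 1 brought flow, rest push out)

β0 stroke at J1
β1 stroke at I1
β2 stroke at J1
β3 stroke at J1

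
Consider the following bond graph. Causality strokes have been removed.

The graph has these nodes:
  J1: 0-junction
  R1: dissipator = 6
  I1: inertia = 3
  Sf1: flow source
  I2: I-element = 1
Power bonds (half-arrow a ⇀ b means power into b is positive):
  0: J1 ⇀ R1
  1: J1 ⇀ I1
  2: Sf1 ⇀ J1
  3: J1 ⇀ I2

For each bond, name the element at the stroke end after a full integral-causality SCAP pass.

bond 0 stroke at J1
bond 1 stroke at I1
bond 2 stroke at Sf1
bond 3 stroke at I2

#2 →Sf1  (source Sf1 imposes f)
#1 →I1  (prefer integral on I1)
#3 →I2  (I2 outputs flow p/I2)
#0 →J1  (only one effort-in slot at J1)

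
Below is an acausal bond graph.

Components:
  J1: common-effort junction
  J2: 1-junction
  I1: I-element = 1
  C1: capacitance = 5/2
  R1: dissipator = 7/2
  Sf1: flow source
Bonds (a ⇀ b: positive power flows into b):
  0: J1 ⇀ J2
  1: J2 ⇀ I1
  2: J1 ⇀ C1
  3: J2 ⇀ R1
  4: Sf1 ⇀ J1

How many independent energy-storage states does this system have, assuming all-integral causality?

2  (C1, I1 all integral)

β4 stroke at Sf1  (source Sf1 imposes f)
β1 stroke at I1  (I1: I, integral causality)
β0 stroke at J2  (J2 flow already set via bond 1)
β3 stroke at J2  (common-f at J2 fixed by 1)
β2 stroke at J1  (closing 0-jn rule on J1)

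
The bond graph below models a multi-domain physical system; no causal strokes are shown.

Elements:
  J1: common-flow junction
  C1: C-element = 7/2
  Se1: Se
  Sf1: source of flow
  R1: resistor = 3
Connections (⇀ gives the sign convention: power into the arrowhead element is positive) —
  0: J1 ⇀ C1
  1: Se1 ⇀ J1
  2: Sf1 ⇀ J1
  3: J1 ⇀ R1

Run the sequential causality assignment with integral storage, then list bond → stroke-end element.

β0 stroke→J1
β1 stroke→J1
β2 stroke→Sf1
β3 stroke→J1

#1 stroke at J1  (source Se1 imposes e)
#2 stroke at Sf1  (source Sf1 imposes f)
#0 stroke at J1  (J1 flow already set via bond 2)
#3 stroke at J1  (J1: bond 2 brought flow, rest push out)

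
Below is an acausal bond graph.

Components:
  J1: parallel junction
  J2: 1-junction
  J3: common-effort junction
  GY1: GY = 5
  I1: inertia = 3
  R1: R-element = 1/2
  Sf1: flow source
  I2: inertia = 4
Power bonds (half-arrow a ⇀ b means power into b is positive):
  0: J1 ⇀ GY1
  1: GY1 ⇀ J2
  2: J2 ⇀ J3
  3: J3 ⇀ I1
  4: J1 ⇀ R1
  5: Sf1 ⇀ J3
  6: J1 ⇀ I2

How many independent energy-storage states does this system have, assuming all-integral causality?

2  (I1, I2 all integral)

bond 5 stroke at Sf1  (Sf1 fixes flow; stroke at Sf1)
bond 3 stroke at I1  (prefer integral on I1)
bond 2 stroke at J3  (J3 needs exactly one e-in)
bond 1 stroke at J2  (common-f at J2 fixed by 2)
bond 0 stroke at J1  (through GY1, causality inverts; strokes same side of GY1)
bond 4 stroke at R1  (J1: bond 0 brought effort, rest push out)
bond 6 stroke at I2  (J1 effort already set via bond 0)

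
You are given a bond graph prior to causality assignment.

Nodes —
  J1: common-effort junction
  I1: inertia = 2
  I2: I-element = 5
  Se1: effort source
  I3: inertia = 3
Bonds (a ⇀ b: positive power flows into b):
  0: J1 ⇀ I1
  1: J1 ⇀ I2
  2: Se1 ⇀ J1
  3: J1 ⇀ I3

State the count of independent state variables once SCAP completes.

bond 2 stroke at J1  (Se1 fixes effort; stroke away)
bond 0 stroke at I1  (common-e at J1 fixed by 2)
bond 1 stroke at I2  (J1: bond 2 brought effort, rest push out)
bond 3 stroke at I3  (0-jn J1 has e-setter on 2)

3  (I1, I2, I3 all integral)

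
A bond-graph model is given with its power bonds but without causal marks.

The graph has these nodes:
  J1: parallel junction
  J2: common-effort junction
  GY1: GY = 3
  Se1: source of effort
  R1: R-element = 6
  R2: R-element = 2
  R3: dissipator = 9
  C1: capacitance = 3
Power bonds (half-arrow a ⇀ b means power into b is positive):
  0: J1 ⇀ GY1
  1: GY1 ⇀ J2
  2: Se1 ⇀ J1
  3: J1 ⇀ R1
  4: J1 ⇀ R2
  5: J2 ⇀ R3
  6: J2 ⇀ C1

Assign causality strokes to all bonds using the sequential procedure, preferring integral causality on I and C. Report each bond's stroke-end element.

b0 →GY1
b1 →GY1
b2 →J1
b3 →R1
b4 →R2
b5 →R3
b6 →J2

bond 2 stroke→J1  (Se1 fixes effort; stroke away)
bond 0 stroke→GY1  (common-e at J1 fixed by 2)
bond 3 stroke→R1  (J1: bond 2 brought effort, rest push out)
bond 4 stroke→R2  (J1: bond 2 brought effort, rest push out)
bond 1 stroke→GY1  (GY1: gyrator matches bond 0)
bond 6 stroke→J2  (C1: C, integral causality)
bond 5 stroke→R3  (J2: bond 6 brought effort, rest push out)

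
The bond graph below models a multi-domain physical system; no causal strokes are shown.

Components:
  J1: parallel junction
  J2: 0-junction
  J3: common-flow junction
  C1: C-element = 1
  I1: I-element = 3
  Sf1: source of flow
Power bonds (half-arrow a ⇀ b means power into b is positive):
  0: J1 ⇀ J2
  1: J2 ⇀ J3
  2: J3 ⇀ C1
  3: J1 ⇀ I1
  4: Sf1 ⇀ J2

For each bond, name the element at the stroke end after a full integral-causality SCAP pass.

bond 0 stroke→J1
bond 1 stroke→J2
bond 2 stroke→J3
bond 3 stroke→I1
bond 4 stroke→Sf1

b4 →Sf1  (Sf1 fixes flow; stroke at Sf1)
b2 →J3  (C1: C, integral causality)
b1 →J2  (J3: last free bond brings flow in)
b0 →J1  (J2 effort already set via bond 1)
b3 →I1  (J1 effort already set via bond 0)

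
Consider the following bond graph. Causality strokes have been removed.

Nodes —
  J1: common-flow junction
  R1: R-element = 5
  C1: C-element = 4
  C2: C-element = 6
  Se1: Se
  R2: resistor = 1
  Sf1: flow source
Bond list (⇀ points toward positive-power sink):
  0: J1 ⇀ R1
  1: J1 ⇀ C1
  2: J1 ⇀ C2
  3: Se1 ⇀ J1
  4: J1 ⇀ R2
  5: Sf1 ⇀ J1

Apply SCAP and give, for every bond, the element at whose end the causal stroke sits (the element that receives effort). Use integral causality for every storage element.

#0 stroke→J1
#1 stroke→J1
#2 stroke→J1
#3 stroke→J1
#4 stroke→J1
#5 stroke→Sf1

b3 →J1  (source Se1 imposes e)
b5 →Sf1  (source Sf1 imposes f)
b0 →J1  (J1: bond 5 brought flow, rest push out)
b1 →J1  (1-jn J1 has f-setter on 5)
b2 →J1  (common-f at J1 fixed by 5)
b4 →J1  (1-jn J1 has f-setter on 5)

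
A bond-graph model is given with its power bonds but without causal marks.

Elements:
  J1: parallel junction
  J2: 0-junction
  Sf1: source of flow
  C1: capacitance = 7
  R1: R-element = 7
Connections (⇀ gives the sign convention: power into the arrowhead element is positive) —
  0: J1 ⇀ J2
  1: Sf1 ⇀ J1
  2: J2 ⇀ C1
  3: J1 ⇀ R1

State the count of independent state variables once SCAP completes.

1  (C1 all integral)

b1 stroke at Sf1  (Sf1 fixes flow; stroke at Sf1)
b2 stroke at J2  (C1: C, integral causality)
b0 stroke at J1  (J2: bond 2 brought effort, rest push out)
b3 stroke at R1  (common-e at J1 fixed by 0)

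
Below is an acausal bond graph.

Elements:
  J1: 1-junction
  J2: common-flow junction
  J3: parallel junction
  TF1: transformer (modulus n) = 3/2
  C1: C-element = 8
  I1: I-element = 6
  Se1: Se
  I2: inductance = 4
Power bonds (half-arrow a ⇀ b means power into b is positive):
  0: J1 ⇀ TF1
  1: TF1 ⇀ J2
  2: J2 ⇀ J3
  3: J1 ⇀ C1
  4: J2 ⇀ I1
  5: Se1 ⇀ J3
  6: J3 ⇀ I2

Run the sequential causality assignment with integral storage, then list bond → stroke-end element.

b5 stroke→J3  (Se1 fixes effort; stroke away)
b2 stroke→J2  (J3: bond 5 brought effort, rest push out)
b6 stroke→I2  (0-jn J3 has e-setter on 5)
b3 stroke→J1  (C1: C, integral causality)
b0 stroke→TF1  (J1 needs exactly one f-in)
b1 stroke→J2  (TF1 one-in-one-out from 0)
b4 stroke→I1  (J2 needs exactly one f-in)

β0 |TF1
β1 |J2
β2 |J2
β3 |J1
β4 |I1
β5 |J3
β6 |I2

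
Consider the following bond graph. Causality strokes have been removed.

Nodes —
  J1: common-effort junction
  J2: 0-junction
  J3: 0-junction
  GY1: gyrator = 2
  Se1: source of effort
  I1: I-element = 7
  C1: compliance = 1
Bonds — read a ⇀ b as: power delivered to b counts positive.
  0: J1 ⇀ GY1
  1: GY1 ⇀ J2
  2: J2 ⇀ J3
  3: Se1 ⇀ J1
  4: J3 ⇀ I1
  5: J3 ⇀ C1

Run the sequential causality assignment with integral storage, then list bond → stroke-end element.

#0 stroke at GY1
#1 stroke at GY1
#2 stroke at J2
#3 stroke at J1
#4 stroke at I1
#5 stroke at J3

#3 |J1  (Se1: effort source, stroke at far end)
#0 |GY1  (common-e at J1 fixed by 3)
#1 |GY1  (GY GY1: same side as bond 0)
#2 |J2  (J2 needs exactly one e-in)
#4 |I1  (I1 outputs flow p/I1)
#5 |J3  (only one effort-in slot at J3)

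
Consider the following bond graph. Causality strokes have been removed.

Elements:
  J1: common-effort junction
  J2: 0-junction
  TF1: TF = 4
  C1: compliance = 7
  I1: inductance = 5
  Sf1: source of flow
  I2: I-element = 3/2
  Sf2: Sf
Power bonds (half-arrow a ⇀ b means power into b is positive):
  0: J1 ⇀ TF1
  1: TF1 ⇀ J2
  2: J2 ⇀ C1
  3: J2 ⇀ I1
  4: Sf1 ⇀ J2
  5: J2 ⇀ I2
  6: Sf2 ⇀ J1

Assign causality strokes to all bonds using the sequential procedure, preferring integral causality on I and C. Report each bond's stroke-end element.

#0 stroke at J1
#1 stroke at TF1
#2 stroke at J2
#3 stroke at I1
#4 stroke at Sf1
#5 stroke at I2
#6 stroke at Sf2

bond 4 →Sf1  (source Sf1 imposes f)
bond 6 →Sf2  (Sf2: flow source, stroke at near end)
bond 0 →J1  (closing 0-jn rule on J1)
bond 1 →TF1  (TF1: transformer flips bond 0)
bond 2 →J2  (C1 integral (e out))
bond 3 →I1  (0-jn J2 has e-setter on 2)
bond 5 →I2  (0-jn J2 has e-setter on 2)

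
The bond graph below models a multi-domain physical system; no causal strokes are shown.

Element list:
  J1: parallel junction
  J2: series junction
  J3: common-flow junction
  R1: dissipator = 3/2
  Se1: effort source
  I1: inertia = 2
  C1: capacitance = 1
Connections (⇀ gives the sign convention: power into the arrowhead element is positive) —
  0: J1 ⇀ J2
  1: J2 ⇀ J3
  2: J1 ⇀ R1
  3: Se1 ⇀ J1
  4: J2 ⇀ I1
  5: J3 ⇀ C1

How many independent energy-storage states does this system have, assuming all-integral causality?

2  (C1, I1 all integral)

b3 stroke→J1  (Se1: effort source, stroke at far end)
b0 stroke→J2  (common-e at J1 fixed by 3)
b2 stroke→R1  (J1: bond 3 brought effort, rest push out)
b4 stroke→I1  (prefer integral on I1)
b1 stroke→J2  (common-f at J2 fixed by 4)
b5 stroke→J3  (J3: bond 1 brought flow, rest push out)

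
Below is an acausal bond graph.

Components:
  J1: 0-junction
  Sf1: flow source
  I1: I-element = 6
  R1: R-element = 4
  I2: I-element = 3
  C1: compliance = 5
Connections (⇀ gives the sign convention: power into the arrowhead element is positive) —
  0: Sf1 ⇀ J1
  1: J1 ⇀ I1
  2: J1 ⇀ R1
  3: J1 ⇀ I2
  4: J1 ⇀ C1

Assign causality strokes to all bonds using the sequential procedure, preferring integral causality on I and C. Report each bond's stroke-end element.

b0 stroke→Sf1  (Sf1: flow source, stroke at near end)
b1 stroke→I1  (I1: I, integral causality)
b3 stroke→I2  (I2 integral (f out))
b4 stroke→J1  (prefer integral on C1)
b2 stroke→R1  (common-e at J1 fixed by 4)

#0 stroke at Sf1
#1 stroke at I1
#2 stroke at R1
#3 stroke at I2
#4 stroke at J1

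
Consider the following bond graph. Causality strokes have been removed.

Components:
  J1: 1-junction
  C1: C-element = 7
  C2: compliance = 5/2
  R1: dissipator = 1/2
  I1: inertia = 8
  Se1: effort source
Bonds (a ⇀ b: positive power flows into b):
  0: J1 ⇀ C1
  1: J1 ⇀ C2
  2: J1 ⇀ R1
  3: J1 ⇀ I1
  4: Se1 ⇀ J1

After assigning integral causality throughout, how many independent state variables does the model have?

β4 stroke at J1  (Se1: effort source, stroke at far end)
β0 stroke at J1  (C1 integral (e out))
β1 stroke at J1  (C2 integral (e out))
β3 stroke at I1  (I1 integral (f out))
β2 stroke at J1  (common-f at J1 fixed by 3)

3  (C1, C2, I1 all integral)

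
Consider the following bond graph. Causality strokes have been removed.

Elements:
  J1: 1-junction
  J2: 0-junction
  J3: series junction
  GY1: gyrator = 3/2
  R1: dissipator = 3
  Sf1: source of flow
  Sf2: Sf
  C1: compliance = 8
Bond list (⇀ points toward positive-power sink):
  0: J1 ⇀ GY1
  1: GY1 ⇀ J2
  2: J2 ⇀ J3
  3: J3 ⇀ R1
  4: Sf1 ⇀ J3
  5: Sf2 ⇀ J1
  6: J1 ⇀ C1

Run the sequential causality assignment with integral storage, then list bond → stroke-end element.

β4 |Sf1  (Sf1 (Sf) sets flow on bond)
β5 |Sf2  (Sf2 (Sf) sets flow on bond)
β0 |J1  (common-f at J1 fixed by 5)
β6 |J1  (common-f at J1 fixed by 5)
β2 |J3  (J3: bond 4 brought flow, rest push out)
β3 |J3  (1-jn J3 has f-setter on 4)
β1 |J2  (through GY1, causality inverts; strokes same side of GY1)

bond 0 |J1
bond 1 |J2
bond 2 |J3
bond 3 |J3
bond 4 |Sf1
bond 5 |Sf2
bond 6 |J1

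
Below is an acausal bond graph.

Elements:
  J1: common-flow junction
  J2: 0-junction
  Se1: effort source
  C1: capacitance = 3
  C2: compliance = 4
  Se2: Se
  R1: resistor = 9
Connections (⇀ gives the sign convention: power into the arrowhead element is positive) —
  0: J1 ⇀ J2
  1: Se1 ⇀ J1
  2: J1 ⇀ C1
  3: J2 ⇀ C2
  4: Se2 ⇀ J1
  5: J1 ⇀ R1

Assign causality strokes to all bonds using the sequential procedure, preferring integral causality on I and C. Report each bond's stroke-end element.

b0 →J1
b1 →J1
b2 →J1
b3 →J2
b4 →J1
b5 →R1

b1 stroke→J1  (source Se1 imposes e)
b4 stroke→J1  (Se2 fixes effort; stroke away)
b2 stroke→J1  (prefer integral on C1)
b3 stroke→J2  (C2 outputs effort q/C2)
b0 stroke→J1  (common-e at J2 fixed by 3)
b5 stroke→R1  (closing 1-jn rule on J1)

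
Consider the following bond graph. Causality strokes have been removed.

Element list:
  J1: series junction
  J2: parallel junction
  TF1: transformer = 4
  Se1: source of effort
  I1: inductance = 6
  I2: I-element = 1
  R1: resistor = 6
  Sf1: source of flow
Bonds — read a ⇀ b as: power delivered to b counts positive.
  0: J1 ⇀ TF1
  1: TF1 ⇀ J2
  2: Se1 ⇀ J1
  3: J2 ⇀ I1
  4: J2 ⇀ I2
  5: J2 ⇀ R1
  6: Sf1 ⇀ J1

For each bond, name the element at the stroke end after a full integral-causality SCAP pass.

β0 |J1
β1 |TF1
β2 |J1
β3 |I1
β4 |I2
β5 |J2
β6 |Sf1

β2 |J1  (Se1 fixes effort; stroke away)
β6 |Sf1  (Sf1 fixes flow; stroke at Sf1)
β0 |J1  (J1 flow already set via bond 6)
β1 |TF1  (through TF1, causality passes straight; one stroke at TF1)
β3 |I1  (I1: I, integral causality)
β4 |I2  (I2 outputs flow p/I2)
β5 |J2  (closing 0-jn rule on J2)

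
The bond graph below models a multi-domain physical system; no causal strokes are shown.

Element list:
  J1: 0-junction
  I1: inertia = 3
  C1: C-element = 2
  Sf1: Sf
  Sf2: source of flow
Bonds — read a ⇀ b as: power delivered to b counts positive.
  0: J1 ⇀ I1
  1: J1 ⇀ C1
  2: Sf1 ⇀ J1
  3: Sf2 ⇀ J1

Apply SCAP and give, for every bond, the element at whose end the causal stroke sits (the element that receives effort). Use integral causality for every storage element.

#2 |Sf1  (Sf1 fixes flow; stroke at Sf1)
#3 |Sf2  (Sf2: flow source, stroke at near end)
#0 |I1  (I1 integral (f out))
#1 |J1  (closing 0-jn rule on J1)

bond 0 stroke at I1
bond 1 stroke at J1
bond 2 stroke at Sf1
bond 3 stroke at Sf2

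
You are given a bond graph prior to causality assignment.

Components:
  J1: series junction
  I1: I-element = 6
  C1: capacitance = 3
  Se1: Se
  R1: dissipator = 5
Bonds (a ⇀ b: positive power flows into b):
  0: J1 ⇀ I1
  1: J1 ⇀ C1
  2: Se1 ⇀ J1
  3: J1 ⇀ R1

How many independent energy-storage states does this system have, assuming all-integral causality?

#2 stroke→J1  (source Se1 imposes e)
#0 stroke→I1  (prefer integral on I1)
#1 stroke→J1  (1-jn J1 has f-setter on 0)
#3 stroke→J1  (common-f at J1 fixed by 0)

2  (C1, I1 all integral)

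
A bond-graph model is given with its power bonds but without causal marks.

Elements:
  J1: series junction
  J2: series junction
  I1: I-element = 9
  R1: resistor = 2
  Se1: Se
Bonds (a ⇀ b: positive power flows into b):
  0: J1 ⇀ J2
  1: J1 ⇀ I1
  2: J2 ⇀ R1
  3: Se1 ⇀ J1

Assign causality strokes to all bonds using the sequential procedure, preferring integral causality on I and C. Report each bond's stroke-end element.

#3 |J1  (Se1: effort source, stroke at far end)
#1 |I1  (I1 integral (f out))
#0 |J1  (1-jn J1 has f-setter on 1)
#2 |J2  (1-jn J2 has f-setter on 0)

bond 0 |J1
bond 1 |I1
bond 2 |J2
bond 3 |J1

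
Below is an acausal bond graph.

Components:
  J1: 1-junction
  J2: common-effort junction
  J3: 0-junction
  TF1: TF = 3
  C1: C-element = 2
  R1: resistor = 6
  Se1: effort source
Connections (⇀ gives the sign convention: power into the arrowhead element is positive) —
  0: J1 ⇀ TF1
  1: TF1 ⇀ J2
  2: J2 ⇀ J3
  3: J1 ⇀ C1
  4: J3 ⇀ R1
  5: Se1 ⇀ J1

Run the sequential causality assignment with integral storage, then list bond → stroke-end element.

β0 →TF1
β1 →J2
β2 →J3
β3 →J1
β4 →R1
β5 →J1

β5 stroke at J1  (source Se1 imposes e)
β3 stroke at J1  (C1 integral (e out))
β0 stroke at TF1  (J1: last free bond brings flow in)
β1 stroke at J2  (TF TF1: opposite of bond 0)
β2 stroke at J3  (common-e at J2 fixed by 1)
β4 stroke at R1  (J3 effort already set via bond 2)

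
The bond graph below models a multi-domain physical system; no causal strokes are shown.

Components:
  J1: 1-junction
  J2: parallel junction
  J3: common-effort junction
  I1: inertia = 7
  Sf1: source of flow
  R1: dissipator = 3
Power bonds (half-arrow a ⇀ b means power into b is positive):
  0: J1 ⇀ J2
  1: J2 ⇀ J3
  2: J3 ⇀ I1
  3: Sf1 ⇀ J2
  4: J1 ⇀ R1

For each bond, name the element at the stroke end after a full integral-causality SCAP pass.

b3 →Sf1  (source Sf1 imposes f)
b2 →I1  (prefer integral on I1)
b1 →J3  (J3 needs exactly one e-in)
b0 →J2  (J2: last free bond brings effort in)
b4 →J1  (common-f at J1 fixed by 0)

b0 |J2
b1 |J3
b2 |I1
b3 |Sf1
b4 |J1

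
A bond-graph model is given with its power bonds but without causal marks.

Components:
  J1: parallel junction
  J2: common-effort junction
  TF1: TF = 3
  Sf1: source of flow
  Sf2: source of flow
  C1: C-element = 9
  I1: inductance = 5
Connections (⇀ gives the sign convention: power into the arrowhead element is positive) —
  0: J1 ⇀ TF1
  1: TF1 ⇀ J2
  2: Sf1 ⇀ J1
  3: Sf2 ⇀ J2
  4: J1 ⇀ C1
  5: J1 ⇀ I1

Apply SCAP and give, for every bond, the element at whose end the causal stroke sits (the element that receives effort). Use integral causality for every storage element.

#0 stroke→TF1
#1 stroke→J2
#2 stroke→Sf1
#3 stroke→Sf2
#4 stroke→J1
#5 stroke→I1

β2 →Sf1  (source Sf1 imposes f)
β3 →Sf2  (source Sf2 imposes f)
β1 →J2  (J2: last free bond brings effort in)
β0 →TF1  (TF1: transformer flips bond 1)
β4 →J1  (C1 integral (e out))
β5 →I1  (J1: bond 4 brought effort, rest push out)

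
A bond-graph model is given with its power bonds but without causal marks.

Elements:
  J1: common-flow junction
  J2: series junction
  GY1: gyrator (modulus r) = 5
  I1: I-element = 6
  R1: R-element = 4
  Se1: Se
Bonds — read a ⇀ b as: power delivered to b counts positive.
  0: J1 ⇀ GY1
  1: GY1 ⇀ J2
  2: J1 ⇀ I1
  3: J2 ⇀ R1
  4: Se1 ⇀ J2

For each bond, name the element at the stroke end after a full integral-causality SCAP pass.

bond 0 |J1
bond 1 |J2
bond 2 |I1
bond 3 |R1
bond 4 |J2

bond 4 stroke→J2  (source Se1 imposes e)
bond 2 stroke→I1  (I1: I, integral causality)
bond 0 stroke→J1  (1-jn J1 has f-setter on 2)
bond 1 stroke→J2  (GY1 both-in/both-out from 0)
bond 3 stroke→R1  (J2 needs exactly one f-in)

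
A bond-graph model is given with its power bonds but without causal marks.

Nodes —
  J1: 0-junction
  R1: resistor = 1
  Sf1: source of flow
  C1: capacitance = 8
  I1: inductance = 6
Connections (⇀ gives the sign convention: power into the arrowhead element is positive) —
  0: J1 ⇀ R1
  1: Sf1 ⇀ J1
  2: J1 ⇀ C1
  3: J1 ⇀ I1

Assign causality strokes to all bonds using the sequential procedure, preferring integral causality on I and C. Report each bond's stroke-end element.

#0 stroke→R1
#1 stroke→Sf1
#2 stroke→J1
#3 stroke→I1

#1 |Sf1  (Sf1: flow source, stroke at near end)
#2 |J1  (C1 outputs effort q/C1)
#0 |R1  (0-jn J1 has e-setter on 2)
#3 |I1  (0-jn J1 has e-setter on 2)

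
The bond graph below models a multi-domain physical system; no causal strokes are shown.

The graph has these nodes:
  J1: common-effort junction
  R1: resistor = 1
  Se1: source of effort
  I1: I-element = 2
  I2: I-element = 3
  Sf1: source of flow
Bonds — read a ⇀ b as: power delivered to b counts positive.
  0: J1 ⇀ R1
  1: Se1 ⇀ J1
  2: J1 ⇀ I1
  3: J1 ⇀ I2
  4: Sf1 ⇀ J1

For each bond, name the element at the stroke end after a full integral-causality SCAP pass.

bond 1 |J1  (source Se1 imposes e)
bond 4 |Sf1  (Sf1: flow source, stroke at near end)
bond 0 |R1  (common-e at J1 fixed by 1)
bond 2 |I1  (J1 effort already set via bond 1)
bond 3 |I2  (J1: bond 1 brought effort, rest push out)

bond 0 stroke at R1
bond 1 stroke at J1
bond 2 stroke at I1
bond 3 stroke at I2
bond 4 stroke at Sf1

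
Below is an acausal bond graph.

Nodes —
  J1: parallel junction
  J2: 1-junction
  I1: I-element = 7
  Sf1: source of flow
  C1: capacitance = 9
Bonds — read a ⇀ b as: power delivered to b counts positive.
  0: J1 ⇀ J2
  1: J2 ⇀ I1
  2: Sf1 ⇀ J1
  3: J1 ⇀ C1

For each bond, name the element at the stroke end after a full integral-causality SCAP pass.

b2 |Sf1  (source Sf1 imposes f)
b1 |I1  (I1: I, integral causality)
b0 |J2  (common-f at J2 fixed by 1)
b3 |J1  (closing 0-jn rule on J1)

b0 stroke at J2
b1 stroke at I1
b2 stroke at Sf1
b3 stroke at J1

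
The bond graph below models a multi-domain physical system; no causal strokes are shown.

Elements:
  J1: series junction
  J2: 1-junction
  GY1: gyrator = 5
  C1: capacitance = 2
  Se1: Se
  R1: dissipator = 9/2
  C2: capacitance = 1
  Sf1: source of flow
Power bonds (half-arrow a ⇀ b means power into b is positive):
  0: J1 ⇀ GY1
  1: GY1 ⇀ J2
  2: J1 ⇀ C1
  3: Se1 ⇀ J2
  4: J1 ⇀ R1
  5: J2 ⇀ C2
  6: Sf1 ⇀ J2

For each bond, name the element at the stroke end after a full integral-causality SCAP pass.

β3 |J2  (Se1 (Se) sets effort on bond)
β6 |Sf1  (Sf1 fixes flow; stroke at Sf1)
β1 |J2  (common-f at J2 fixed by 6)
β5 |J2  (J2 flow already set via bond 6)
β0 |J1  (through GY1, causality inverts; strokes same side of GY1)
β2 |J1  (C1 integral (e out))
β4 |R1  (only one flow-in slot at J1)

β0 |J1
β1 |J2
β2 |J1
β3 |J2
β4 |R1
β5 |J2
β6 |Sf1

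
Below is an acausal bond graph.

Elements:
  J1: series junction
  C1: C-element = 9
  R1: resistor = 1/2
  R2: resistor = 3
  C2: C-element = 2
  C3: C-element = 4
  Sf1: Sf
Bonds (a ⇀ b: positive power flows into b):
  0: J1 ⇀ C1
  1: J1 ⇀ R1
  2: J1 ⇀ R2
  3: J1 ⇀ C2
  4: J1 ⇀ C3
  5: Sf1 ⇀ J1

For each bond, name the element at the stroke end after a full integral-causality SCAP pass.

bond 5 →Sf1  (Sf1 fixes flow; stroke at Sf1)
bond 0 →J1  (common-f at J1 fixed by 5)
bond 1 →J1  (1-jn J1 has f-setter on 5)
bond 2 →J1  (1-jn J1 has f-setter on 5)
bond 3 →J1  (J1 flow already set via bond 5)
bond 4 →J1  (common-f at J1 fixed by 5)

#0 stroke→J1
#1 stroke→J1
#2 stroke→J1
#3 stroke→J1
#4 stroke→J1
#5 stroke→Sf1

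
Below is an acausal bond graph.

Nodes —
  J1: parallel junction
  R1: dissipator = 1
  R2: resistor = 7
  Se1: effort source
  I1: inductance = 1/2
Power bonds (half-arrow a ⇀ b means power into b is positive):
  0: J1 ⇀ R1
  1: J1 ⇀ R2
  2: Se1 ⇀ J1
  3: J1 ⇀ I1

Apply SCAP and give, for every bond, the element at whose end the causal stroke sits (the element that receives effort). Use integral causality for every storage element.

β0 |R1
β1 |R2
β2 |J1
β3 |I1

#2 stroke at J1  (source Se1 imposes e)
#0 stroke at R1  (J1: bond 2 brought effort, rest push out)
#1 stroke at R2  (0-jn J1 has e-setter on 2)
#3 stroke at I1  (0-jn J1 has e-setter on 2)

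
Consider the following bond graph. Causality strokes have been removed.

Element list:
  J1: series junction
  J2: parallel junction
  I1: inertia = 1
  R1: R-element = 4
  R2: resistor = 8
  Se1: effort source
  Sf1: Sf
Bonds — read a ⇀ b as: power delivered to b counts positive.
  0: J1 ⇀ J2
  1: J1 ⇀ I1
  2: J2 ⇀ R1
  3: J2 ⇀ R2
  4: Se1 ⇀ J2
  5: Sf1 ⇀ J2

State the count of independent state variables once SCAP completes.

b4 stroke at J2  (Se1 fixes effort; stroke away)
b5 stroke at Sf1  (Sf1: flow source, stroke at near end)
b0 stroke at J1  (0-jn J2 has e-setter on 4)
b2 stroke at R1  (common-e at J2 fixed by 4)
b3 stroke at R2  (J2 effort already set via bond 4)
b1 stroke at I1  (only one flow-in slot at J1)

1  (I1 all integral)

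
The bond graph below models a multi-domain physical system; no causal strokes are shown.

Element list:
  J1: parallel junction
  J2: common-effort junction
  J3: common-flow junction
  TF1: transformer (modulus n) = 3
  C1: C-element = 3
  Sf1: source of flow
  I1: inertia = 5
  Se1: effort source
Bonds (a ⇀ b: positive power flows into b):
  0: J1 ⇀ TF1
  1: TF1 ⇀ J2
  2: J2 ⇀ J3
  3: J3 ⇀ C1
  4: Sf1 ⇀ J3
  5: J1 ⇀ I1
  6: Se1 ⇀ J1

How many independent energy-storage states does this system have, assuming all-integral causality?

2  (C1, I1 all integral)

β4 stroke→Sf1  (Sf1 fixes flow; stroke at Sf1)
β6 stroke→J1  (source Se1 imposes e)
β0 stroke→TF1  (J1 effort already set via bond 6)
β5 stroke→I1  (0-jn J1 has e-setter on 6)
β2 stroke→J3  (common-f at J3 fixed by 4)
β3 stroke→J3  (common-f at J3 fixed by 4)
β1 stroke→J2  (TF1 one-in-one-out from 0)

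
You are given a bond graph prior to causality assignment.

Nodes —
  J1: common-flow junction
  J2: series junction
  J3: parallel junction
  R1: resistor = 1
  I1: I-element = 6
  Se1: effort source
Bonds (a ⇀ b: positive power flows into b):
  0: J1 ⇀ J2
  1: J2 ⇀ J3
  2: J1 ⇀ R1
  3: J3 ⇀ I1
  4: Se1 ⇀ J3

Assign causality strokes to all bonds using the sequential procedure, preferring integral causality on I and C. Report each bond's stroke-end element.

#4 |J3  (Se1 (Se) sets effort on bond)
#1 |J2  (J3 effort already set via bond 4)
#3 |I1  (J3 effort already set via bond 4)
#0 |J1  (closing 1-jn rule on J2)
#2 |R1  (only one flow-in slot at J1)

bond 0 stroke→J1
bond 1 stroke→J2
bond 2 stroke→R1
bond 3 stroke→I1
bond 4 stroke→J3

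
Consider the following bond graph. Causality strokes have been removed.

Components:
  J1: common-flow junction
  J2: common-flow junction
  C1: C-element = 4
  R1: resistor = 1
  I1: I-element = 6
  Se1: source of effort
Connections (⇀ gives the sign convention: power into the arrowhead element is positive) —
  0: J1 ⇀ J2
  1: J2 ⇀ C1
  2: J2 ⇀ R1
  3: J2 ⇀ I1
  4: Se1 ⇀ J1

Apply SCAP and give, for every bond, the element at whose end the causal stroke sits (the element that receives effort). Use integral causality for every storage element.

β4 →J1  (Se1 fixes effort; stroke away)
β0 →J2  (J1 needs exactly one f-in)
β1 →J2  (prefer integral on C1)
β3 →I1  (I1: I, integral causality)
β2 →J2  (common-f at J2 fixed by 3)

bond 0 |J2
bond 1 |J2
bond 2 |J2
bond 3 |I1
bond 4 |J1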